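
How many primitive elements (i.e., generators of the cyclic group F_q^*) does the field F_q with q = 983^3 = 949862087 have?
There are φ(949862086) = 469312200 primitive elements

F_q^* is cyclic of order q - 1 = 949862086. A cyclic group of order m has exactly φ(m) generators. Here m = 949862086 = 2 · 103 · 491 · 9391, so the number of primitive elements is φ(949862086) = 469312200.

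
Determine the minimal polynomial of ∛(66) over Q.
m_α(x) = x^3 - 66

α satisfies α^3 = 66, so x^3 - 66 annihilates α. By the rational root test, a rational root p/q (in lowest terms) of x^3 - 66 would satisfy p^3 = 66 q^3, forcing q = 1 and p^3 = 66; but 66 is not a perfect cube, contradiction. A monic cubic over Q with no rational root is irreducible (any nontrivial factorization would include a linear factor). Hence x^3 - 66 is the minimal polynomial of α, and in particular [Q(α):Q] = 3.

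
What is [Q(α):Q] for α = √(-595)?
[Q(α):Q] = 2

[Q(α):Q] equals the degree of the minimal polynomial of α. Here α^2 = -595 and x^2 + 595 is irreducible (d = -595 is squarefree, ≠ 1, hence not a square), so deg(m_α) = 2. Thus [Q(α):Q] = 2.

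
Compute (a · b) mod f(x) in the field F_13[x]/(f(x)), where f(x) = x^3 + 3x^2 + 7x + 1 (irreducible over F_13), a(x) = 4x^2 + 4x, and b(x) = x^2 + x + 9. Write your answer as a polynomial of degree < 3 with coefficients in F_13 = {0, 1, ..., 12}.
a · b ≡ 11x^2 + 8x + 4 (mod f(x))

Multiply in F_13[x]: a(x)·b(x) = (4x^2 + 4x)·(x^2 + x + 9) = 4x^4 + 8x^3 + x^2 + 10x. This has degree ≥ 3, so divide by f(x) over F_13: 4x^4 + 8x^3 + x^2 + 10x = (4x + 9)·(x^3 + 3x^2 + 7x + 1) + (11x^2 + 8x + 4). Hence a·b ≡ 11x^2 + 8x + 4 (mod f). (F_13[x]/(f) is a field with 13^3 = 2197 elements since f is irreducible of degree 3.)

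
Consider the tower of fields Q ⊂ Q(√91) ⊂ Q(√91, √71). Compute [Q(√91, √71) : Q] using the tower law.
[Q(√91, √71) : Q] = 4

[Q(√91):Q] = 2 (min poly x^2 - 91, irreducible since 91 is squarefree > 1). For the top step, suppose √71 ∈ Q(√91), say √71 = c + d√91 with c, d ∈ Q. Squaring: 71 = c^2 + 91d^2 + 2cd√91. Since √91 ∉ Q this forces 2cd = 0. If d = 0 then √71 = c ∈ Q, contradicting 71 squarefree > 1. If c = 0 then 71 = 91d^2, so 91·71 = (91d)^2 is a perfect square in Q — but 91·71 = 6461 is not a perfect square (since 91 and 71 are distinct squarefree integers). Contradiction. Hence √71 ∉ Q(√91), so x^2 - 71 stays irreducible over Q(√91) and [Q(√91, √71) : Q(√91)] = 2. By the tower law, [Q(√91, √71) : Q] = 2 · 2 = 4.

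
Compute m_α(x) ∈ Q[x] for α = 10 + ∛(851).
m_α(x) = x^3 - 30x^2 + 300x - 1851

Set β = α - 10 = ∛(851), so β^3 = 851. Then (α - 10)^3 - 851 = 0, i.e. α is a root of g(x) = (x - 10)^3 - 851 = x^3 - 30x^2 + 300x - 1851. Since g(x) = h(x - 10) where h(x) = x^3 - 851, and h is irreducible over Q (because 851 is not a perfect cube, so h has no rational root, and a monic cubic with no rational root is irreducible), g is also irreducible (irreducibility is preserved under the substitution x → x - 10). Hence m_α(x) = x^3 - 30x^2 + 300x - 1851.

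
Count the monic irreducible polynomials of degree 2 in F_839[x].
There are 351541 monic irreducible polynomials of degree 2 over F_839

Each element of F_{839^2} that lies in no proper subfield is a root of exactly one monic irreducible of degree 2 over F_839, and each such polynomial has 2 distinct roots in F_{839^2}. By Möbius inversion the count is N_839(2) = (1/2) Σ_{d|2} μ(2/d) · 839^d = (1/2)(μ(2)·839^1 + μ(1)·839^2) = 703082/2 = 351541.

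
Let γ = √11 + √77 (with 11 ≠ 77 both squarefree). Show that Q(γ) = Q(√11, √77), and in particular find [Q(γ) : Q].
[Q(γ) : Q] = 4 (equivalently, Q(γ) = Q(√11, √77))

Obviously Q(γ) ⊆ Q(√11, √77), and [Q(√11, √77):Q] = 4 (since 11, 77 are distinct squarefree integers > 1 with 847 not a perfect square). To show equality we compute the minimal polynomial of γ. From γ = √11 + √77: γ^2 = 11 + 2√(847) + 77 = 88 + 2√(847), so γ^2 - 88 = 2√(847); squaring, (γ^2 - 88)^2 = 4·847, i.e. γ^4 - 176γ^2 + 7744 - 3388 = 0, i.e. γ^4 - 176γ^2 + 4356 = 0. So γ is a root of x^4 - 176x^2 + 4356. This polynomial is irreducible over Q: it has no rational root (each ±√11 ± √77 is irrational), and any factorization into two quadratics over Q would force √(847) ∈ Q (pairing opposite roots) or √11, √77 ∈ Q (other pairings), all impossible. Hence [Q(γ):Q] = 4 = [Q(√11, √77):Q], so Q(γ) = Q(√11, √77).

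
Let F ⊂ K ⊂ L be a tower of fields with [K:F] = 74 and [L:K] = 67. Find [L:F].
[L:F] = 4958

The tower law says that for any tower of field extensions F ⊂ K ⊂ L with finite degrees, [L:F] = [L:K] · [K:F]. Here this gives [L:F] = 67 · 74 = 4958.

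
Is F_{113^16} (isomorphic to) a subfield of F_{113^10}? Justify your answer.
No: F_{113^16} is not a subfield of F_{113^10}

F_{p^m} embeds in F_{p^n} iff m | n. Here 16 ∤ 10 (since 10 = 0·16 + 10 with remainder 10 ≠ 0), so F_{113^16} is not a subfield of F_{113^10}. Equivalently: if it were, the tower law would give 16 = [F_{113^16}:F_113] dividing [F_{113^10}:F_113] = 10, contradiction.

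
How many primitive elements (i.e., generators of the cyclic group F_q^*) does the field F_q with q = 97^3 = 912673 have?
There are φ(912672) = 304128 primitive elements

F_q^* is cyclic of order q - 1 = 912672. A cyclic group of order m has exactly φ(m) generators. Here m = 912672 = 2^5 · 3^2 · 3169, so the number of primitive elements is φ(912672) = 304128.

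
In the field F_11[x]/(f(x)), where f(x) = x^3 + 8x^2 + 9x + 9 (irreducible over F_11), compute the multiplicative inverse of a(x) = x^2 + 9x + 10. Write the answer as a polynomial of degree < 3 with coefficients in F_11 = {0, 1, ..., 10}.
a(x)^(-1) ≡ 9x^2 + 8x (mod f(x))

Since f is irreducible over F_11, F_11[x]/(f) is a field and a(x) ≠ 0 has an inverse. Apply the extended Euclidean algorithm to f(x) and a(x) in F_11[x]: f(x) = (x + 10)·a(x) + (8x + 8);  a(x) = (7x + 1)·(8x + 8) + (2). The last nonzero remainder is the constant 2 = gcd(f, a) in F_11. Back-substituting through the division chain expresses 2 = s(x)·a(x) + t(x)·f(x) with s(x) ≡ 7x^2 + 5x (mod f), so (7x^2 + 5x)·a(x) ≡ 2 (mod f). Multiplying by 2^(-1) ≡ 6 in F_11 gives a(x)^(-1) ≡ 6·(7x^2 + 5x) ≡ 9x^2 + 8x (mod f). Check: (x^2 + 9x + 10)·(9x^2 + 8x) = 9x^4 + x^3 + 8x^2 + 3x ≡ 1 (mod x^3 + 8x^2 + 9x + 9).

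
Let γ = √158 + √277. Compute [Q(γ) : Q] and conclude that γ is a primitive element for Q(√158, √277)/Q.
[Q(γ) : Q] = 4 (equivalently, Q(γ) = Q(√158, √277))

Obviously Q(γ) ⊆ Q(√158, √277), and [Q(√158, √277):Q] = 4 (since 158, 277 are distinct squarefree integers > 1 with 43766 not a perfect square). To show equality we compute the minimal polynomial of γ. From γ = √158 + √277: γ^2 = 158 + 2√(43766) + 277 = 435 + 2√(43766), so γ^2 - 435 = 2√(43766); squaring, (γ^2 - 435)^2 = 4·43766, i.e. γ^4 - 870γ^2 + 189225 - 175064 = 0, i.e. γ^4 - 870γ^2 + 14161 = 0. So γ is a root of x^4 - 870x^2 + 14161. This polynomial is irreducible over Q: it has no rational root (each ±√158 ± √277 is irrational), and any factorization into two quadratics over Q would force √(43766) ∈ Q (pairing opposite roots) or √158, √277 ∈ Q (other pairings), all impossible. Hence [Q(γ):Q] = 4 = [Q(√158, √277):Q], so Q(γ) = Q(√158, √277).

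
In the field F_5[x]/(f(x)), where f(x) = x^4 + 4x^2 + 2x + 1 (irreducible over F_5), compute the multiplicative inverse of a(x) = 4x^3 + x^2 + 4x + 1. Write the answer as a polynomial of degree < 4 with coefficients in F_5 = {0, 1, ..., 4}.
a(x)^(-1) ≡ x^2 + 2x (mod f(x))

Since f is irreducible over F_5, F_5[x]/(f) is a field and a(x) ≠ 0 has an inverse. Apply the extended Euclidean algorithm to f(x) and a(x) in F_5[x]: f(x) = (4x + 4)·a(x) + (4x^2 + 2x + 2);  a(x) = (x + 1)·(4x^2 + 2x + 2) + (4). The last nonzero remainder is the constant 4 = gcd(f, a) in F_5. Back-substituting through the division chain expresses 4 = s(x)·a(x) + t(x)·f(x) with s(x) ≡ 4x^2 + 3x (mod f), so (4x^2 + 3x)·a(x) ≡ 4 (mod f). Multiplying by 4^(-1) ≡ 4 in F_5 gives a(x)^(-1) ≡ 4·(4x^2 + 3x) ≡ x^2 + 2x (mod f). Check: (4x^3 + x^2 + 4x + 1)·(x^2 + 2x) = 4x^5 + 4x^4 + x^3 + 4x^2 + 2x ≡ 1 (mod x^4 + 4x^2 + 2x + 1).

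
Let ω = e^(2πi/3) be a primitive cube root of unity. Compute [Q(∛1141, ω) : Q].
[Q(∛1141, ω) : Q] = 6

[Q(∛1141):Q] = 3 (min poly x^3 - 1141, irreducible since 1141 is not a perfect cube). [Q(ω):Q] = 2 (min poly x^2 + x + 1). Since Q(∛1141) ⊂ R and ω ∉ R, we have ω ∉ Q(∛1141), so x^2 + x + 1 remains irreducible over Q(∛1141) and [Q(∛1141, ω) : Q(∛1141)] = 2. By the tower law, [Q(∛1141, ω) : Q] = 3 · 2 = 6. (In fact Q(∛1141, ω) is the splitting field of x^3 - 1141 over Q.)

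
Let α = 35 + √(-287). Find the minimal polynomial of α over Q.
m_α(x) = x^2 - 70x + 1512

From α - 35 = √(-287), squaring gives (α - 35)^2 = -287, i.e. α^2 - 70α + 1225 = -287, so α^2 - 70α + 1512 = 0. The discriminant of x^2 - 70x + 1512 is (-70)^2 - 4·(1512) = 4900 - 6048 = -1148, and 4·(-287) is not a perfect square in Q since -287 is squarefree and ≠ 1. Hence x^2 - 70x + 1512 is irreducible over Q and is the minimal polynomial of α.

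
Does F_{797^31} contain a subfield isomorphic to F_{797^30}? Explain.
No: F_{797^30} is not a subfield of F_{797^31}

F_{p^m} embeds in F_{p^n} iff m | n. Here 30 ∤ 31 (since 31 = 1·30 + 1 with remainder 1 ≠ 0), so F_{797^30} is not a subfield of F_{797^31}. Equivalently: if it were, the tower law would give 30 = [F_{797^30}:F_797] dividing [F_{797^31}:F_797] = 31, contradiction.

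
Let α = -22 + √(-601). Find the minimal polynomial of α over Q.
m_α(x) = x^2 + 44x + 1085

From α + 22 = √(-601), squaring gives (α + 22)^2 = -601, i.e. α^2 + 44α + 484 = -601, so α^2 + 44α + 1085 = 0. The discriminant of x^2 + 44x + 1085 is (44)^2 - 4·(1085) = 1936 - 4340 = -2404, and 4·(-601) is not a perfect square in Q since -601 is squarefree and ≠ 1. Hence x^2 + 44x + 1085 is irreducible over Q and is the minimal polynomial of α.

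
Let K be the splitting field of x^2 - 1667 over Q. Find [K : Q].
[K : Q] = 2

f(x) = x^2 - 1667 factors as (x - √1667)(x + √1667). The splitting field is K = Q(√1667). Since 1667 is squarefree and > 1, it is not a perfect square, so x^2 - 1667 is irreducible over Q and [Q(√1667) : Q] = 2. Hence [K : Q] = 2.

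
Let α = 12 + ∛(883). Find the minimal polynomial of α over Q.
m_α(x) = x^3 - 36x^2 + 432x - 2611

Set β = α - 12 = ∛(883), so β^3 = 883. Then (α - 12)^3 - 883 = 0, i.e. α is a root of g(x) = (x - 12)^3 - 883 = x^3 - 36x^2 + 432x - 2611. Since g(x) = h(x - 12) where h(x) = x^3 - 883, and h is irreducible over Q (because 883 is not a perfect cube, so h has no rational root, and a monic cubic with no rational root is irreducible), g is also irreducible (irreducibility is preserved under the substitution x → x - 12). Hence m_α(x) = x^3 - 36x^2 + 432x - 2611.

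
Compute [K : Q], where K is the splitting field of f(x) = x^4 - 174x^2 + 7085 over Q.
[K : Q] = 4

Solving the quadratic in x^2: x^2 = (174 ± √(174^2 - 4·7085))/2 = (174 ± √1936)/2 = (174 ± 44)/2, giving x^2 = 65 or x^2 = 109. So f(x) = (x^2 - 65)(x^2 - 109) and the roots of f are ±√65, ±√109. Hence the splitting field is K = Q(√65, √109). Since 65 and 109 are distinct squarefree integers > 1, their product 7085 is not a perfect square, so √109 ∉ Q(√65). By the tower law [K:Q] = [Q(√65,√109):Q(√65)] · [Q(√65):Q] = 2 · 2 = 4.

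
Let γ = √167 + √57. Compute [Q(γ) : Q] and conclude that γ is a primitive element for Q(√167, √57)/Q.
[Q(γ) : Q] = 4 (equivalently, Q(γ) = Q(√167, √57))

Obviously Q(γ) ⊆ Q(√167, √57), and [Q(√167, √57):Q] = 4 (since 167, 57 are distinct squarefree integers > 1 with 9519 not a perfect square). To show equality we compute the minimal polynomial of γ. From γ = √167 + √57: γ^2 = 167 + 2√(9519) + 57 = 224 + 2√(9519), so γ^2 - 224 = 2√(9519); squaring, (γ^2 - 224)^2 = 4·9519, i.e. γ^4 - 448γ^2 + 50176 - 38076 = 0, i.e. γ^4 - 448γ^2 + 12100 = 0. So γ is a root of x^4 - 448x^2 + 12100. This polynomial is irreducible over Q: it has no rational root (each ±√167 ± √57 is irrational), and any factorization into two quadratics over Q would force √(9519) ∈ Q (pairing opposite roots) or √167, √57 ∈ Q (other pairings), all impossible. Hence [Q(γ):Q] = 4 = [Q(√167, √57):Q], so Q(γ) = Q(√167, √57).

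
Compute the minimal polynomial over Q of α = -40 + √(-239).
m_α(x) = x^2 + 80x + 1839

From α + 40 = √(-239), squaring gives (α + 40)^2 = -239, i.e. α^2 + 80α + 1600 = -239, so α^2 + 80α + 1839 = 0. The discriminant of x^2 + 80x + 1839 is (80)^2 - 4·(1839) = 6400 - 7356 = -956, and 4·(-239) is not a perfect square in Q since -239 is squarefree and ≠ 1. Hence x^2 + 80x + 1839 is irreducible over Q and is the minimal polynomial of α.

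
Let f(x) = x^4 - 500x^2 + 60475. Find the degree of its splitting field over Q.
[K : Q] = 4

Solving the quadratic in x^2: x^2 = (500 ± √(500^2 - 4·60475))/2 = (500 ± √8100)/2 = (500 ± 90)/2, giving x^2 = 205 or x^2 = 295. So f(x) = (x^2 - 205)(x^2 - 295) and the roots of f are ±√205, ±√295. Hence the splitting field is K = Q(√205, √295). Since 205 and 295 are distinct squarefree integers > 1, their product 60475 is not a perfect square, so √295 ∉ Q(√205). By the tower law [K:Q] = [Q(√205,√295):Q(√205)] · [Q(√205):Q] = 2 · 2 = 4.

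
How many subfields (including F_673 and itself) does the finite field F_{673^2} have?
F_{673^2} has 2 subfields

The subfields of F_{p^n} are exactly the fields F_{p^d} for d | n (each is the fixed field of the unique index-d subgroup of Gal(F_{p^n}/F_p) ≅ Z/nZ). The divisors of n = 2 are {1, 2}, giving 2 subfields: F_{673^1}, F_{673^2}.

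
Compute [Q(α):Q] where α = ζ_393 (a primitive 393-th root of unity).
[Q(α):Q] = 260

The minimal polynomial of ζ_393 over Q is the 393-th cyclotomic polynomial Φ_393(x), which is irreducible over Q and has degree φ(393) = 260. Hence [Q(α):Q] = φ(393) = 260.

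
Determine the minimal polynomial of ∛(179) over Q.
m_α(x) = x^3 - 179

α satisfies α^3 = 179, so x^3 - 179 annihilates α. By the rational root test, a rational root p/q (in lowest terms) of x^3 - 179 would satisfy p^3 = 179 q^3, forcing q = 1 and p^3 = 179; but 179 is not a perfect cube, contradiction. A monic cubic over Q with no rational root is irreducible (any nontrivial factorization would include a linear factor). Hence x^3 - 179 is the minimal polynomial of α, and in particular [Q(α):Q] = 3.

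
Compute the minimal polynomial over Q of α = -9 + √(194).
m_α(x) = x^2 + 18x - 113

From α + 9 = √(194), squaring gives (α + 9)^2 = 194, i.e. α^2 + 18α + 81 = 194, so α^2 + 18α - 113 = 0. The discriminant of x^2 + 18x - 113 is (18)^2 - 4·(-113) = 324 + 452 = 776, and 4·(194) is not a perfect square in Q since 194 is squarefree and ≠ 1. Hence x^2 + 18x - 113 is irreducible over Q and is the minimal polynomial of α.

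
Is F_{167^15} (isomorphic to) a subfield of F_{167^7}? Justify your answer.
No: F_{167^15} is not a subfield of F_{167^7}

F_{p^m} embeds in F_{p^n} iff m | n. Here 15 ∤ 7 (since 7 = 0·15 + 7 with remainder 7 ≠ 0), so F_{167^15} is not a subfield of F_{167^7}. Equivalently: if it were, the tower law would give 15 = [F_{167^15}:F_167] dividing [F_{167^7}:F_167] = 7, contradiction.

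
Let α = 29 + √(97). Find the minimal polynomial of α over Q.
m_α(x) = x^2 - 58x + 744

From α - 29 = √(97), squaring gives (α - 29)^2 = 97, i.e. α^2 - 58α + 841 = 97, so α^2 - 58α + 744 = 0. The discriminant of x^2 - 58x + 744 is (-58)^2 - 4·(744) = 3364 - 2976 = 388, and 4·(97) is not a perfect square in Q since 97 is squarefree and ≠ 1. Hence x^2 - 58x + 744 is irreducible over Q and is the minimal polynomial of α.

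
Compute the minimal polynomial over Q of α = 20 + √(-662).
m_α(x) = x^2 - 40x + 1062

From α - 20 = √(-662), squaring gives (α - 20)^2 = -662, i.e. α^2 - 40α + 400 = -662, so α^2 - 40α + 1062 = 0. The discriminant of x^2 - 40x + 1062 is (-40)^2 - 4·(1062) = 1600 - 4248 = -2648, and 4·(-662) is not a perfect square in Q since -662 is squarefree and ≠ 1. Hence x^2 - 40x + 1062 is irreducible over Q and is the minimal polynomial of α.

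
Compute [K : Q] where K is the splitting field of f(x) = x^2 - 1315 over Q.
[K : Q] = 2

f(x) = x^2 - 1315 factors as (x - √1315)(x + √1315). The splitting field is K = Q(√1315). Since 1315 is squarefree and > 1, it is not a perfect square, so x^2 - 1315 is irreducible over Q and [Q(√1315) : Q] = 2. Hence [K : Q] = 2.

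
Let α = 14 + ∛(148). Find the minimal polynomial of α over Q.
m_α(x) = x^3 - 42x^2 + 588x - 2892

Set β = α - 14 = ∛(148), so β^3 = 148. Then (α - 14)^3 - 148 = 0, i.e. α is a root of g(x) = (x - 14)^3 - 148 = x^3 - 42x^2 + 588x - 2892. Since g(x) = h(x - 14) where h(x) = x^3 - 148, and h is irreducible over Q (because 148 is not a perfect cube, so h has no rational root, and a monic cubic with no rational root is irreducible), g is also irreducible (irreducibility is preserved under the substitution x → x - 14). Hence m_α(x) = x^3 - 42x^2 + 588x - 2892.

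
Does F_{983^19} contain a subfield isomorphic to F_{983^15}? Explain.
No: F_{983^15} is not a subfield of F_{983^19}

F_{p^m} embeds in F_{p^n} iff m | n. Here 15 ∤ 19 (since 19 = 1·15 + 4 with remainder 4 ≠ 0), so F_{983^15} is not a subfield of F_{983^19}. Equivalently: if it were, the tower law would give 15 = [F_{983^15}:F_983] dividing [F_{983^19}:F_983] = 19, contradiction.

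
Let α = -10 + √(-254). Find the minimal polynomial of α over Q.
m_α(x) = x^2 + 20x + 354

From α + 10 = √(-254), squaring gives (α + 10)^2 = -254, i.e. α^2 + 20α + 100 = -254, so α^2 + 20α + 354 = 0. The discriminant of x^2 + 20x + 354 is (20)^2 - 4·(354) = 400 - 1416 = -1016, and 4·(-254) is not a perfect square in Q since -254 is squarefree and ≠ 1. Hence x^2 + 20x + 354 is irreducible over Q and is the minimal polynomial of α.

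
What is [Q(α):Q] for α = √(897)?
[Q(α):Q] = 2

[Q(α):Q] equals the degree of the minimal polynomial of α. Here α^2 = 897 and x^2 - 897 is irreducible (d = 897 is squarefree, ≠ 1, hence not a square), so deg(m_α) = 2. Thus [Q(α):Q] = 2.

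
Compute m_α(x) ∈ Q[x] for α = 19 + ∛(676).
m_α(x) = x^3 - 57x^2 + 1083x - 7535

Set β = α - 19 = ∛(676), so β^3 = 676. Then (α - 19)^3 - 676 = 0, i.e. α is a root of g(x) = (x - 19)^3 - 676 = x^3 - 57x^2 + 1083x - 7535. Since g(x) = h(x - 19) where h(x) = x^3 - 676, and h is irreducible over Q (because 676 is not a perfect cube, so h has no rational root, and a monic cubic with no rational root is irreducible), g is also irreducible (irreducibility is preserved under the substitution x → x - 19). Hence m_α(x) = x^3 - 57x^2 + 1083x - 7535.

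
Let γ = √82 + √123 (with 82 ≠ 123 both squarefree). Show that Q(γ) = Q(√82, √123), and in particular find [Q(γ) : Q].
[Q(γ) : Q] = 4 (equivalently, Q(γ) = Q(√82, √123))

Obviously Q(γ) ⊆ Q(√82, √123), and [Q(√82, √123):Q] = 4 (since 82, 123 are distinct squarefree integers > 1 with 10086 not a perfect square). To show equality we compute the minimal polynomial of γ. From γ = √82 + √123: γ^2 = 82 + 2√(10086) + 123 = 205 + 2√(10086), so γ^2 - 205 = 2√(10086); squaring, (γ^2 - 205)^2 = 4·10086, i.e. γ^4 - 410γ^2 + 42025 - 40344 = 0, i.e. γ^4 - 410γ^2 + 1681 = 0. So γ is a root of x^4 - 410x^2 + 1681. This polynomial is irreducible over Q: it has no rational root (each ±√82 ± √123 is irrational), and any factorization into two quadratics over Q would force √(10086) ∈ Q (pairing opposite roots) or √82, √123 ∈ Q (other pairings), all impossible. Hence [Q(γ):Q] = 4 = [Q(√82, √123):Q], so Q(γ) = Q(√82, √123).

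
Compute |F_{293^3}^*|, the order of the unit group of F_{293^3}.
|F_{293^3}^*| = 25153756

F_{293^3} has 293^3 = 25153757 elements; its multiplicative group consists of all nonzero elements, so |F_{293^3}^*| = 25153757 - 1 = 25153756. (It is cyclic since any finite subgroup of the multiplicative group of a field is cyclic.)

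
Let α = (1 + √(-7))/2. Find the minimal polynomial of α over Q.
m_α(x) = x^2 - x + 2

From 2α - 1 = √(-7), squaring gives (2α - 1)^2 = -7, i.e. 4α^2 - 4α + 1 = -7, so α^2 - α + (1 + 7)/4 = 0. Since -7 ≡ 1 (mod 4), (1 + 7)/4 = 2 ∈ Z. The polynomial x^2 - x + 2 has discriminant 1 - 4·(2) = -7, which is not a perfect square in Q (d = -7 is squarefree and ≠ 1), so x^2 - x + 2 is irreducible over Q. It is the minimal polynomial of α.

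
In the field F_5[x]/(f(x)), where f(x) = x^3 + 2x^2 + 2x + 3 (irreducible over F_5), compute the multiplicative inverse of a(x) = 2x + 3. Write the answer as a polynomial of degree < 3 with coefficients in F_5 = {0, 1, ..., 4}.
a(x)^(-1) ≡ 4x^2 + 2x (mod f(x))

Since f is irreducible over F_5, F_5[x]/(f) is a field and a(x) ≠ 0 has an inverse. Apply the extended Euclidean algorithm to f(x) and a(x) in F_5[x]: f(x) = (3x^2 + 4x)·a(x) + (3). The last nonzero remainder is the constant 3 = gcd(f, a) in F_5. Back-substituting through the division chain expresses 3 = s(x)·a(x) + t(x)·f(x) with s(x) ≡ 2x^2 + x (mod f), so (2x^2 + x)·a(x) ≡ 3 (mod f). Multiplying by 3^(-1) ≡ 2 in F_5 gives a(x)^(-1) ≡ 2·(2x^2 + x) ≡ 4x^2 + 2x (mod f). Check: (2x + 3)·(4x^2 + 2x) = 3x^3 + x^2 + x ≡ 1 (mod x^3 + 2x^2 + 2x + 3).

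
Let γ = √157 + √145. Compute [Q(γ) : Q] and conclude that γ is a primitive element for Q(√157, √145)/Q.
[Q(γ) : Q] = 4 (equivalently, Q(γ) = Q(√157, √145))

Obviously Q(γ) ⊆ Q(√157, √145), and [Q(√157, √145):Q] = 4 (since 157, 145 are distinct squarefree integers > 1 with 22765 not a perfect square). To show equality we compute the minimal polynomial of γ. From γ = √157 + √145: γ^2 = 157 + 2√(22765) + 145 = 302 + 2√(22765), so γ^2 - 302 = 2√(22765); squaring, (γ^2 - 302)^2 = 4·22765, i.e. γ^4 - 604γ^2 + 91204 - 91060 = 0, i.e. γ^4 - 604γ^2 + 144 = 0. So γ is a root of x^4 - 604x^2 + 144. This polynomial is irreducible over Q: it has no rational root (each ±√157 ± √145 is irrational), and any factorization into two quadratics over Q would force √(22765) ∈ Q (pairing opposite roots) or √157, √145 ∈ Q (other pairings), all impossible. Hence [Q(γ):Q] = 4 = [Q(√157, √145):Q], so Q(γ) = Q(√157, √145).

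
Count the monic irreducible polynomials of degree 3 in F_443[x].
There are 28979288 monic irreducible polynomials of degree 3 over F_443

Each element of F_{443^3} that lies in no proper subfield is a root of exactly one monic irreducible of degree 3 over F_443, and each such polynomial has 3 distinct roots in F_{443^3}. By Möbius inversion the count is N_443(3) = (1/3) Σ_{d|3} μ(3/d) · 443^d = (1/3)(μ(3)·443^1 + μ(1)·443^3) = 86937864/3 = 28979288.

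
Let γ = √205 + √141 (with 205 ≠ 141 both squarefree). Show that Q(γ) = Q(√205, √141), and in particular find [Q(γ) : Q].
[Q(γ) : Q] = 4 (equivalently, Q(γ) = Q(√205, √141))

Obviously Q(γ) ⊆ Q(√205, √141), and [Q(√205, √141):Q] = 4 (since 205, 141 are distinct squarefree integers > 1 with 28905 not a perfect square). To show equality we compute the minimal polynomial of γ. From γ = √205 + √141: γ^2 = 205 + 2√(28905) + 141 = 346 + 2√(28905), so γ^2 - 346 = 2√(28905); squaring, (γ^2 - 346)^2 = 4·28905, i.e. γ^4 - 692γ^2 + 119716 - 115620 = 0, i.e. γ^4 - 692γ^2 + 4096 = 0. So γ is a root of x^4 - 692x^2 + 4096. This polynomial is irreducible over Q: it has no rational root (each ±√205 ± √141 is irrational), and any factorization into two quadratics over Q would force √(28905) ∈ Q (pairing opposite roots) or √205, √141 ∈ Q (other pairings), all impossible. Hence [Q(γ):Q] = 4 = [Q(√205, √141):Q], so Q(γ) = Q(√205, √141).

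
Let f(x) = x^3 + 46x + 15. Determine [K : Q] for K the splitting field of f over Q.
[K : Q] = 6

By the rational root test, any rational root of the monic integer polynomial f(x) = x^3 + 46x + 15 must be an integer dividing the constant term 15, i.e. one of ±{1, 3, 5, 15}. Evaluating: f(1) = 62, f(-1) = -32, f(3) = 180, f(-3) = -150, f(5) = 370, f(-5) = -340, f(15) = 4080, f(-15) = -4050; none is 0, so f has no rational root and is therefore irreducible over Q (a cubic with no linear factor over a field is irreducible). For an irreducible cubic, the Galois group is A_3 or S_3 according as the discriminant disc(f) = -4a^3 - 27b^2 = -4·(46)^3 - 27·(15)^2 = -395419 is or is not a square in Q. Here disc(f) = -395419 is not a perfect square in Q, so the Galois group of f over Q is not contained in A_3 and must be all of S_3. The splitting field has degree |S_3| = 6 over Q, so [K : Q] = 6.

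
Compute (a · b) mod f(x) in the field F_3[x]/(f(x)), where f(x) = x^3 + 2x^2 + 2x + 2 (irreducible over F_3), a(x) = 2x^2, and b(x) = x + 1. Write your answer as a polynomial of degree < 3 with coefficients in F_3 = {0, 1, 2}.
a · b ≡ x^2 + 2x + 2 (mod f(x))

Multiply in F_3[x]: a(x)·b(x) = (2x^2)·(x + 1) = 2x^3 + 2x^2. This has degree ≥ 3, so divide by f(x) over F_3: 2x^3 + 2x^2 = (2)·(x^3 + 2x^2 + 2x + 2) + (x^2 + 2x + 2). Hence a·b ≡ x^2 + 2x + 2 (mod f). (F_3[x]/(f) is a field with 3^3 = 27 elements since f is irreducible of degree 3.)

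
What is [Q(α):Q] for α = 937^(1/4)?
[Q(α):Q] = 4

α is a root of x^4 - 937. By Eisenstein's criterion at the prime p = 937 (which divides the constant term 937 but p^2 = 877969 does not, since 937 is squarefree), x^4 - 937 is irreducible over Q. Hence [Q(α):Q] = 4.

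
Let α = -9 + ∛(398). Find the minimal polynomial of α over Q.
m_α(x) = x^3 + 27x^2 + 243x + 331

Set β = α + 9 = ∛(398), so β^3 = 398. Then (α + 9)^3 - 398 = 0, i.e. α is a root of g(x) = (x + 9)^3 - 398 = x^3 + 27x^2 + 243x + 331. Since g(x) = h(x + 9) where h(x) = x^3 - 398, and h is irreducible over Q (because 398 is not a perfect cube, so h has no rational root, and a monic cubic with no rational root is irreducible), g is also irreducible (irreducibility is preserved under the substitution x → x + 9). Hence m_α(x) = x^3 + 27x^2 + 243x + 331.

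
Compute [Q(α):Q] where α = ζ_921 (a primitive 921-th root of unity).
[Q(α):Q] = 612

The minimal polynomial of ζ_921 over Q is the 921-th cyclotomic polynomial Φ_921(x), which is irreducible over Q and has degree φ(921) = 612. Hence [Q(α):Q] = φ(921) = 612.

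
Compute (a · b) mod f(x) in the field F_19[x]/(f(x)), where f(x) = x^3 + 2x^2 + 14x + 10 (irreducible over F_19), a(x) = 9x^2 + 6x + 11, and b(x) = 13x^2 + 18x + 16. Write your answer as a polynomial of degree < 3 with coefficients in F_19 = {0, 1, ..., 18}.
a · b ≡ 18x^2 + 9x + 2 (mod f(x))

Multiply in F_19[x]: a(x)·b(x) = (9x^2 + 6x + 11)·(13x^2 + 18x + 16) = 3x^4 + 12x^3 + 15x^2 + 9x + 5. This has degree ≥ 3, so divide by f(x) over F_19: 3x^4 + 12x^3 + 15x^2 + 9x + 5 = (3x + 6)·(x^3 + 2x^2 + 14x + 10) + (18x^2 + 9x + 2). Hence a·b ≡ 18x^2 + 9x + 2 (mod f). (F_19[x]/(f) is a field with 19^3 = 6859 elements since f is irreducible of degree 3.)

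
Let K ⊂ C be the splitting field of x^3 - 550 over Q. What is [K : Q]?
[K : Q] = 6

The roots of x^3 - 550 are ∛550, ω∛550, ω^2∛550 where ω = e^(2πi/3) is a primitive cube root of unity, so K = Q(∛550, ω). Now [Q(∛550):Q] = 3 (since 550 is not a perfect cube, x^3 - 550 is irreducible) and [Q(ω):Q] = 2. Both 2 and 3 divide [K:Q], and [K:Q] ≤ 3·2 = 6, so [K:Q] = 6. (Equivalently: Q(∛550) ⊂ R but ω ∉ R, so [K : Q(∛550)] = 2.)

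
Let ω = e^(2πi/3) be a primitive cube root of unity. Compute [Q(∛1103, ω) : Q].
[Q(∛1103, ω) : Q] = 6

[Q(∛1103):Q] = 3 (min poly x^3 - 1103, irreducible since 1103 is not a perfect cube). [Q(ω):Q] = 2 (min poly x^2 + x + 1). Since Q(∛1103) ⊂ R and ω ∉ R, we have ω ∉ Q(∛1103), so x^2 + x + 1 remains irreducible over Q(∛1103) and [Q(∛1103, ω) : Q(∛1103)] = 2. By the tower law, [Q(∛1103, ω) : Q] = 3 · 2 = 6. (In fact Q(∛1103, ω) is the splitting field of x^3 - 1103 over Q.)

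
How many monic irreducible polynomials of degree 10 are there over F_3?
There are 5880 monic irreducible polynomials of degree 10 over F_3

Each element of F_{3^10} that lies in no proper subfield is a root of exactly one monic irreducible of degree 10 over F_3, and each such polynomial has 10 distinct roots in F_{3^10}. By Möbius inversion the count is N_3(10) = (1/10) Σ_{d|10} μ(10/d) · 3^d = (1/10)(μ(10)·3^1 + μ(5)·3^2 + μ(2)·3^5 + μ(1)·3^10) = 58800/10 = 5880.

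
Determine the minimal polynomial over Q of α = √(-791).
m_α(x) = x^2 + 791

α satisfies α^2 + 791 = 0, so x^2 + 791 annihilates α. Since d = -791 is squarefree and ≠ 1, it is not a perfect square in Q, so x^2 + 791 has no rational root and is therefore irreducible over Q (a degree-2 polynomial over a field is irreducible iff it has no root). Hence m_α(x) = x^2 + 791.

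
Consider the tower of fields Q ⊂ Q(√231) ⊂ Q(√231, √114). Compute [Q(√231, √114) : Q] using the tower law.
[Q(√231, √114) : Q] = 4

[Q(√231):Q] = 2 (min poly x^2 - 231, irreducible since 231 is squarefree > 1). For the top step, suppose √114 ∈ Q(√231), say √114 = c + d√231 with c, d ∈ Q. Squaring: 114 = c^2 + 231d^2 + 2cd√231. Since √231 ∉ Q this forces 2cd = 0. If d = 0 then √114 = c ∈ Q, contradicting 114 squarefree > 1. If c = 0 then 114 = 231d^2, so 231·114 = (231d)^2 is a perfect square in Q — but 231·114 = 26334 is not a perfect square (since 231 and 114 are distinct squarefree integers). Contradiction. Hence √114 ∉ Q(√231), so x^2 - 114 stays irreducible over Q(√231) and [Q(√231, √114) : Q(√231)] = 2. By the tower law, [Q(√231, √114) : Q] = 2 · 2 = 4.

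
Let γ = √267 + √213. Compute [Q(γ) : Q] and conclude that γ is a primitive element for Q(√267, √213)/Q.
[Q(γ) : Q] = 4 (equivalently, Q(γ) = Q(√267, √213))

Obviously Q(γ) ⊆ Q(√267, √213), and [Q(√267, √213):Q] = 4 (since 267, 213 are distinct squarefree integers > 1 with 56871 not a perfect square). To show equality we compute the minimal polynomial of γ. From γ = √267 + √213: γ^2 = 267 + 2√(56871) + 213 = 480 + 2√(56871), so γ^2 - 480 = 2√(56871); squaring, (γ^2 - 480)^2 = 4·56871, i.e. γ^4 - 960γ^2 + 230400 - 227484 = 0, i.e. γ^4 - 960γ^2 + 2916 = 0. So γ is a root of x^4 - 960x^2 + 2916. This polynomial is irreducible over Q: it has no rational root (each ±√267 ± √213 is irrational), and any factorization into two quadratics over Q would force √(56871) ∈ Q (pairing opposite roots) or √267, √213 ∈ Q (other pairings), all impossible. Hence [Q(γ):Q] = 4 = [Q(√267, √213):Q], so Q(γ) = Q(√267, √213).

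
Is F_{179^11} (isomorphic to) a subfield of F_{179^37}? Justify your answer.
No: F_{179^11} is not a subfield of F_{179^37}

F_{p^m} embeds in F_{p^n} iff m | n. Here 11 ∤ 37 (since 37 = 3·11 + 4 with remainder 4 ≠ 0), so F_{179^11} is not a subfield of F_{179^37}. Equivalently: if it were, the tower law would give 11 = [F_{179^11}:F_179] dividing [F_{179^37}:F_179] = 37, contradiction.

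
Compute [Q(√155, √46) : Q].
[Q(√155, √46) : Q] = 4

[Q(√155):Q] = 2 (min poly x^2 - 155, irreducible since 155 is squarefree > 1). For the top step, suppose √46 ∈ Q(√155), say √46 = c + d√155 with c, d ∈ Q. Squaring: 46 = c^2 + 155d^2 + 2cd√155. Since √155 ∉ Q this forces 2cd = 0. If d = 0 then √46 = c ∈ Q, contradicting 46 squarefree > 1. If c = 0 then 46 = 155d^2, so 155·46 = (155d)^2 is a perfect square in Q — but 155·46 = 7130 is not a perfect square (since 155 and 46 are distinct squarefree integers). Contradiction. Hence √46 ∉ Q(√155), so x^2 - 46 stays irreducible over Q(√155) and [Q(√155, √46) : Q(√155)] = 2. By the tower law, [Q(√155, √46) : Q] = 2 · 2 = 4.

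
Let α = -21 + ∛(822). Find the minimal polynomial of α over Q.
m_α(x) = x^3 + 63x^2 + 1323x + 8439

Set β = α + 21 = ∛(822), so β^3 = 822. Then (α + 21)^3 - 822 = 0, i.e. α is a root of g(x) = (x + 21)^3 - 822 = x^3 + 63x^2 + 1323x + 8439. Since g(x) = h(x + 21) where h(x) = x^3 - 822, and h is irreducible over Q (because 822 is not a perfect cube, so h has no rational root, and a monic cubic with no rational root is irreducible), g is also irreducible (irreducibility is preserved under the substitution x → x + 21). Hence m_α(x) = x^3 + 63x^2 + 1323x + 8439.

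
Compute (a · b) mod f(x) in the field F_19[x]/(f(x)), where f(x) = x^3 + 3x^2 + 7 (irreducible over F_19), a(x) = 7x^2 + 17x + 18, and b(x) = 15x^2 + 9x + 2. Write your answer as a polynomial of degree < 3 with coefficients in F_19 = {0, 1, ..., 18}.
a · b ≡ 10x^2 + 12x + 15 (mod f(x))

Multiply in F_19[x]: a(x)·b(x) = (7x^2 + 17x + 18)·(15x^2 + 9x + 2) = 10x^4 + 14x^3 + 6x + 17. This has degree ≥ 3, so divide by f(x) over F_19: 10x^4 + 14x^3 + 6x + 17 = (10x + 3)·(x^3 + 3x^2 + 7) + (10x^2 + 12x + 15). Hence a·b ≡ 10x^2 + 12x + 15 (mod f). (F_19[x]/(f) is a field with 19^3 = 6859 elements since f is irreducible of degree 3.)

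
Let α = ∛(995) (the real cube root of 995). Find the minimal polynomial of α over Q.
m_α(x) = x^3 - 995

α satisfies α^3 = 995, so x^3 - 995 annihilates α. By the rational root test, a rational root p/q (in lowest terms) of x^3 - 995 would satisfy p^3 = 995 q^3, forcing q = 1 and p^3 = 995; but 995 is not a perfect cube, contradiction. A monic cubic over Q with no rational root is irreducible (any nontrivial factorization would include a linear factor). Hence x^3 - 995 is the minimal polynomial of α, and in particular [Q(α):Q] = 3.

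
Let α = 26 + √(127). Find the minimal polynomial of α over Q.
m_α(x) = x^2 - 52x + 549

From α - 26 = √(127), squaring gives (α - 26)^2 = 127, i.e. α^2 - 52α + 676 = 127, so α^2 - 52α + 549 = 0. The discriminant of x^2 - 52x + 549 is (-52)^2 - 4·(549) = 2704 - 2196 = 508, and 4·(127) is not a perfect square in Q since 127 is squarefree and ≠ 1. Hence x^2 - 52x + 549 is irreducible over Q and is the minimal polynomial of α.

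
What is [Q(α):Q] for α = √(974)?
[Q(α):Q] = 2

[Q(α):Q] equals the degree of the minimal polynomial of α. Here α^2 = 974 and x^2 - 974 is irreducible (d = 974 is squarefree, ≠ 1, hence not a square), so deg(m_α) = 2. Thus [Q(α):Q] = 2.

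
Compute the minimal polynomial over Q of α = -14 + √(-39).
m_α(x) = x^2 + 28x + 235

From α + 14 = √(-39), squaring gives (α + 14)^2 = -39, i.e. α^2 + 28α + 196 = -39, so α^2 + 28α + 235 = 0. The discriminant of x^2 + 28x + 235 is (28)^2 - 4·(235) = 784 - 940 = -156, and 4·(-39) is not a perfect square in Q since -39 is squarefree and ≠ 1. Hence x^2 + 28x + 235 is irreducible over Q and is the minimal polynomial of α.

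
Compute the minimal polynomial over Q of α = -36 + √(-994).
m_α(x) = x^2 + 72x + 2290

From α + 36 = √(-994), squaring gives (α + 36)^2 = -994, i.e. α^2 + 72α + 1296 = -994, so α^2 + 72α + 2290 = 0. The discriminant of x^2 + 72x + 2290 is (72)^2 - 4·(2290) = 5184 - 9160 = -3976, and 4·(-994) is not a perfect square in Q since -994 is squarefree and ≠ 1. Hence x^2 + 72x + 2290 is irreducible over Q and is the minimal polynomial of α.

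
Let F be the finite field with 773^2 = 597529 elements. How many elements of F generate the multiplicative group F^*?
There are φ(597528) = 193536 primitive elements

F_q^* is cyclic of order q - 1 = 597528. A cyclic group of order m has exactly φ(m) generators. Here m = 597528 = 2^3 · 3^2 · 43 · 193, so the number of primitive elements is φ(597528) = 193536.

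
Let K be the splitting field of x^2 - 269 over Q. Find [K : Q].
[K : Q] = 2

f(x) = x^2 - 269 factors as (x - √269)(x + √269). The splitting field is K = Q(√269). Since 269 is squarefree and > 1, it is not a perfect square, so x^2 - 269 is irreducible over Q and [Q(√269) : Q] = 2. Hence [K : Q] = 2.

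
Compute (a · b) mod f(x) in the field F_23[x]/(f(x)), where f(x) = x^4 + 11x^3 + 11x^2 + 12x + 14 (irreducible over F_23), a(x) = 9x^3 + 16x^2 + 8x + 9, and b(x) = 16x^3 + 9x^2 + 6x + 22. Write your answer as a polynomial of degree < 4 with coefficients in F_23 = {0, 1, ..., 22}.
a · b ≡ 18x^3 + 5x^2 + 16x + 20 (mod f(x))

Multiply in F_23[x]: a(x)·b(x) = (9x^3 + 16x^2 + 8x + 9)·(16x^3 + 9x^2 + 6x + 22) = 6x^6 + 15x^5 + 4x^4 + 4x^3 + 21x^2 + 14. This has degree ≥ 4, so divide by f(x) over F_23: 6x^6 + 15x^5 + 4x^4 + 4x^3 + 21x^2 + 14 = (6x^2 + 18x + 16)·(x^4 + 11x^3 + 11x^2 + 12x + 14) + (18x^3 + 5x^2 + 16x + 20). Hence a·b ≡ 18x^3 + 5x^2 + 16x + 20 (mod f). (F_23[x]/(f) is a field with 23^4 = 279841 elements since f is irreducible of degree 4.)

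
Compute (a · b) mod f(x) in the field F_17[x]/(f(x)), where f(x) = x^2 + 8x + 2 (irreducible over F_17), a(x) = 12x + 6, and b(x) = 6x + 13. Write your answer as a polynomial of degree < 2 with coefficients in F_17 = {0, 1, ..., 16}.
a · b ≡ 7x + 2 (mod f(x))

Multiply in F_17[x]: a(x)·b(x) = (12x + 6)·(6x + 13) = 4x^2 + 5x + 10. This has degree ≥ 2, so divide by f(x) over F_17: 4x^2 + 5x + 10 = (4)·(x^2 + 8x + 2) + (7x + 2). Hence a·b ≡ 7x + 2 (mod f). (F_17[x]/(f) is a field with 17^2 = 289 elements since f is irreducible of degree 2.)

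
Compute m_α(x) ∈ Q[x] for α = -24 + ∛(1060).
m_α(x) = x^3 + 72x^2 + 1728x + 12764

Set β = α + 24 = ∛(1060), so β^3 = 1060. Then (α + 24)^3 - 1060 = 0, i.e. α is a root of g(x) = (x + 24)^3 - 1060 = x^3 + 72x^2 + 1728x + 12764. Since g(x) = h(x + 24) where h(x) = x^3 - 1060, and h is irreducible over Q (because 1060 is not a perfect cube, so h has no rational root, and a monic cubic with no rational root is irreducible), g is also irreducible (irreducibility is preserved under the substitution x → x + 24). Hence m_α(x) = x^3 + 72x^2 + 1728x + 12764.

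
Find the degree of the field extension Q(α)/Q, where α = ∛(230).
[Q(α):Q] = 3

The minimal polynomial of α is x^3 - 230, irreducible over Q since 230 is not a perfect cube (so x^3 - 230 has no rational root). Hence [Q(α):Q] = deg(m_α) = 3.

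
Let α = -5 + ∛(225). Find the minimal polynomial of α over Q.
m_α(x) = x^3 + 15x^2 + 75x - 100

Set β = α + 5 = ∛(225), so β^3 = 225. Then (α + 5)^3 - 225 = 0, i.e. α is a root of g(x) = (x + 5)^3 - 225 = x^3 + 15x^2 + 75x - 100. Since g(x) = h(x + 5) where h(x) = x^3 - 225, and h is irreducible over Q (because 225 is not a perfect cube, so h has no rational root, and a monic cubic with no rational root is irreducible), g is also irreducible (irreducibility is preserved under the substitution x → x + 5). Hence m_α(x) = x^3 + 15x^2 + 75x - 100.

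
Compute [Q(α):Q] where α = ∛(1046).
[Q(α):Q] = 3

The minimal polynomial of α is x^3 - 1046, irreducible over Q since 1046 is not a perfect cube (so x^3 - 1046 has no rational root). Hence [Q(α):Q] = deg(m_α) = 3.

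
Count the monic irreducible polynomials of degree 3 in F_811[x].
There are 177803640 monic irreducible polynomials of degree 3 over F_811

Each element of F_{811^3} that lies in no proper subfield is a root of exactly one monic irreducible of degree 3 over F_811, and each such polynomial has 3 distinct roots in F_{811^3}. By Möbius inversion the count is N_811(3) = (1/3) Σ_{d|3} μ(3/d) · 811^d = (1/3)(μ(3)·811^1 + μ(1)·811^3) = 533410920/3 = 177803640.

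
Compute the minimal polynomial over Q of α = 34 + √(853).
m_α(x) = x^2 - 68x + 303

From α - 34 = √(853), squaring gives (α - 34)^2 = 853, i.e. α^2 - 68α + 1156 = 853, so α^2 - 68α + 303 = 0. The discriminant of x^2 - 68x + 303 is (-68)^2 - 4·(303) = 4624 - 1212 = 3412, and 4·(853) is not a perfect square in Q since 853 is squarefree and ≠ 1. Hence x^2 - 68x + 303 is irreducible over Q and is the minimal polynomial of α.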